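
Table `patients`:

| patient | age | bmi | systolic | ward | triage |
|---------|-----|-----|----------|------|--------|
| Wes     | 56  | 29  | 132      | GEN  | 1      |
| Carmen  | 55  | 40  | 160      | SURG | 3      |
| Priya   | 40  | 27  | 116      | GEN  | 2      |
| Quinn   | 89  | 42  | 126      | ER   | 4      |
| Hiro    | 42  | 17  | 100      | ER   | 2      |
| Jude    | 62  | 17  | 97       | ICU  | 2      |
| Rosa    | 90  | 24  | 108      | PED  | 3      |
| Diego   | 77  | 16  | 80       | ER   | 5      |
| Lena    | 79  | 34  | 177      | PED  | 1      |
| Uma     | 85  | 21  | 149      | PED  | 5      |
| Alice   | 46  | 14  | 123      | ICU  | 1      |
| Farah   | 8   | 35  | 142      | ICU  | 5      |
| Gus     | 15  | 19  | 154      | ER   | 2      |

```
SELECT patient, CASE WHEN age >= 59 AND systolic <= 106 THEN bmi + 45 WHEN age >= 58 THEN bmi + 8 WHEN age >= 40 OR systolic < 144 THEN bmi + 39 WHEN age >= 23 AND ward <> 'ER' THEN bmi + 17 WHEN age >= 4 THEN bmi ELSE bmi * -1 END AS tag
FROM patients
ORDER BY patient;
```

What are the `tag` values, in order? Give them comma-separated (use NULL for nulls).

patient=Alice: age >= 40 OR systolic < 144 → 53
patient=Carmen: age >= 40 OR systolic < 144 → 79
patient=Diego: age >= 59 AND systolic <= 106 → 61
patient=Farah: age >= 40 OR systolic < 144 → 74
patient=Gus: age >= 4 → 19
patient=Hiro: age >= 40 OR systolic < 144 → 56
patient=Jude: age >= 59 AND systolic <= 106 → 62
patient=Lena: age >= 58 → 42
patient=Priya: age >= 40 OR systolic < 144 → 66
patient=Quinn: age >= 58 → 50
patient=Rosa: age >= 58 → 32
patient=Uma: age >= 58 → 29
patient=Wes: age >= 40 OR systolic < 144 → 68

53, 79, 61, 74, 19, 56, 62, 42, 66, 50, 32, 29, 68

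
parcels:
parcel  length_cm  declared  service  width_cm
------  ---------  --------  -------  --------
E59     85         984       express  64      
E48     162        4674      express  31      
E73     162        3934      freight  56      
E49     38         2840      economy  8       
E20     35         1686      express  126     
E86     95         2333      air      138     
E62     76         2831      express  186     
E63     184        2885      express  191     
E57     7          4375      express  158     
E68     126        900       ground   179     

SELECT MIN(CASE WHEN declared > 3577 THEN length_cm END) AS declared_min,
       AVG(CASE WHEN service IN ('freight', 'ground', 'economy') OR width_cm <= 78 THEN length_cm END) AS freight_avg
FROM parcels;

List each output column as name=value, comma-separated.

[declared_min: declared > 3577]
parcel=E59: ✗
parcel=E48: ✓ → 162
parcel=E73: ✓ → 162
parcel=E49: ✗
parcel=E20: ✗
parcel=E86: ✗
parcel=E62: ✗
parcel=E63: ✗
parcel=E57: ✓ → 7
parcel=E68: ✗
declared_min = MIN(162, 162, 7) = 7
—
[freight_avg: service IN ('freight', 'ground', 'economy') OR width_cm <= 78]
parcel=E59: ✓ → 85
parcel=E48: ✓ → 162
parcel=E73: ✓ → 162
parcel=E49: ✓ → 38
parcel=E20: ✗
parcel=E86: ✗
parcel=E62: ✗
parcel=E63: ✗
parcel=E57: ✗
parcel=E68: ✓ → 126
freight_avg = (85 + 162 + 162 + 38 + 126) / 5 = 114.6

declared_min=7, freight_avg=114.6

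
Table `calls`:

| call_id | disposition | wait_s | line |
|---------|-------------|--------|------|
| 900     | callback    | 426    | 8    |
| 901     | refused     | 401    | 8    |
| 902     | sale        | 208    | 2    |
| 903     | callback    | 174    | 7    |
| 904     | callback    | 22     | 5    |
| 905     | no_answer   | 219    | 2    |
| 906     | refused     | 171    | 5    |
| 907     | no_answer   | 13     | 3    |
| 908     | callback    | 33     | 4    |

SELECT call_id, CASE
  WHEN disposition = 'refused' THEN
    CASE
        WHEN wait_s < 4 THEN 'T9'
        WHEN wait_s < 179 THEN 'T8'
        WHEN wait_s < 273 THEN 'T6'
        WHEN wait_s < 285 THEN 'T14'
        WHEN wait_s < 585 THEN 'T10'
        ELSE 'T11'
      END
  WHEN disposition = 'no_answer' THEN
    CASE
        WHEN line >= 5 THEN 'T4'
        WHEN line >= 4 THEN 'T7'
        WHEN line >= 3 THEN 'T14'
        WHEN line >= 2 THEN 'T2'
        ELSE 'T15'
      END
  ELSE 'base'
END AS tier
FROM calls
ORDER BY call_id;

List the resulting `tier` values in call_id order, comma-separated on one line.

call_id=900: disposition='callback' → outer ELSE → base
call_id=901: disposition='refused' → inner[wait_s < 585] → T10
call_id=902: disposition='sale' → outer ELSE → base
call_id=903: disposition='callback' → outer ELSE → base
call_id=904: disposition='callback' → outer ELSE → base
call_id=905: disposition='no_answer' → inner[line >= 2] → T2
call_id=906: disposition='refused' → inner[wait_s < 179] → T8
call_id=907: disposition='no_answer' → inner[line >= 3] → T14
call_id=908: disposition='callback' → outer ELSE → base

base, T10, base, base, base, T2, T8, T14, base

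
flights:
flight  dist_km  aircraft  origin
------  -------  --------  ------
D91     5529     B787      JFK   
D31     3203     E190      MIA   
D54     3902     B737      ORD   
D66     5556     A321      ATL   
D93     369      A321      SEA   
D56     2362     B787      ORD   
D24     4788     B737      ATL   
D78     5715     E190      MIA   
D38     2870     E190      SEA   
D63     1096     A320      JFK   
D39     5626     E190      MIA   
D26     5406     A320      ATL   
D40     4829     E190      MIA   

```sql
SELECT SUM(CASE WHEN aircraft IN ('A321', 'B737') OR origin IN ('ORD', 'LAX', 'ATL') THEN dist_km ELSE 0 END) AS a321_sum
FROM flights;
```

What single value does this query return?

flight=D91: ✗
flight=D31: ✗
flight=D54: ✓ → 3902
flight=D66: ✓ → 5556
flight=D93: ✓ → 369
flight=D56: ✓ → 2362
flight=D24: ✓ → 4788
flight=D78: ✗
flight=D38: ✗
flight=D63: ✗
flight=D39: ✗
flight=D26: ✓ → 5406
flight=D40: ✗
a321_sum = 3902 + 5556 + 369 + 2362 + 4788 + 5406 = 22383

22383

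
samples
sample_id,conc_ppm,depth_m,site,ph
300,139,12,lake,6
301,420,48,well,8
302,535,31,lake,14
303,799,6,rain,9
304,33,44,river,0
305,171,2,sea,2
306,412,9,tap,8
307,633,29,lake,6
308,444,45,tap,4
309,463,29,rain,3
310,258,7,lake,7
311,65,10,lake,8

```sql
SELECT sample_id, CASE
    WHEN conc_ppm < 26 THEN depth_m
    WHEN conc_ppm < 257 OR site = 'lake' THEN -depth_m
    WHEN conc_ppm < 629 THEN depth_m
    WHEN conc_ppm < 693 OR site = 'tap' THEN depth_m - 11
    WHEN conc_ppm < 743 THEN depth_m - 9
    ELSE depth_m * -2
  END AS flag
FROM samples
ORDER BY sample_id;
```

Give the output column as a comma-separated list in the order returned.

sample_id=300: conc_ppm < 257 OR site = 'lake' → -12
sample_id=301: conc_ppm < 629 → 48
sample_id=302: conc_ppm < 257 OR site = 'lake' → -31
sample_id=303: ELSE → -12
sample_id=304: conc_ppm < 257 OR site = 'lake' → -44
sample_id=305: conc_ppm < 257 OR site = 'lake' → -2
sample_id=306: conc_ppm < 629 → 9
sample_id=307: conc_ppm < 257 OR site = 'lake' → -29
sample_id=308: conc_ppm < 629 → 45
sample_id=309: conc_ppm < 629 → 29
sample_id=310: conc_ppm < 257 OR site = 'lake' → -7
sample_id=311: conc_ppm < 257 OR site = 'lake' → -10

-12, 48, -31, -12, -44, -2, 9, -29, 45, 29, -7, -10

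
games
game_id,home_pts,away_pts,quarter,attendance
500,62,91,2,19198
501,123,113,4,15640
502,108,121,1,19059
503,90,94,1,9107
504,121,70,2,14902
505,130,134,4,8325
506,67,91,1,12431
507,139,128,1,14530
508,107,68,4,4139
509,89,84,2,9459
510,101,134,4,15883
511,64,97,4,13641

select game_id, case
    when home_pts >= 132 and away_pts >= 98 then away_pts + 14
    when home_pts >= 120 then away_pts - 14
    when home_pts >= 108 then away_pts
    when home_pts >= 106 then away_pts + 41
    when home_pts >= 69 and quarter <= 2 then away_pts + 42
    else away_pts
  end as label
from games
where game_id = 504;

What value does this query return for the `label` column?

game_id = 504: home_pts=121, away_pts=70, quarter=2, attendance=14902.
home_pts >= 132 and away_pts >= 98 → false
home_pts >= 120 → true → 56

56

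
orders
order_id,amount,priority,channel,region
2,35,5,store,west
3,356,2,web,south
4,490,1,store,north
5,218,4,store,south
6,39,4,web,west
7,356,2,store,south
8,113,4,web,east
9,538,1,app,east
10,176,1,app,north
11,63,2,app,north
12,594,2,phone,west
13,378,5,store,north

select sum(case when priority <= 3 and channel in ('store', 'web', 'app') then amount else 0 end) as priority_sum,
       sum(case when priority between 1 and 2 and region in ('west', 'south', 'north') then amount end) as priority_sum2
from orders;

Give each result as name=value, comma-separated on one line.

priority_sum=1979, priority_sum2=2035

[priority_sum: priority <= 3 and channel in ('store', 'web', 'app')]
order_id=2: ✗
order_id=3: ✓ → 356
order_id=4: ✓ → 490
order_id=5: ✗
order_id=6: ✗
order_id=7: ✓ → 356
order_id=8: ✗
order_id=9: ✓ → 538
order_id=10: ✓ → 176
order_id=11: ✓ → 63
order_id=12: ✗
order_id=13: ✗
priority_sum = 356 + 490 + 356 + 538 + 176 + 63 = 1979
—
[priority_sum2: priority between 1 and 2 and region in ('west', 'south', 'north')]
order_id=2: ✗
order_id=3: ✓ → 356
order_id=4: ✓ → 490
order_id=5: ✗
order_id=6: ✗
order_id=7: ✓ → 356
order_id=8: ✗
order_id=9: ✗
order_id=10: ✓ → 176
order_id=11: ✓ → 63
order_id=12: ✓ → 594
order_id=13: ✗
priority_sum2 = 356 + 490 + 356 + 176 + 63 + 594 = 2035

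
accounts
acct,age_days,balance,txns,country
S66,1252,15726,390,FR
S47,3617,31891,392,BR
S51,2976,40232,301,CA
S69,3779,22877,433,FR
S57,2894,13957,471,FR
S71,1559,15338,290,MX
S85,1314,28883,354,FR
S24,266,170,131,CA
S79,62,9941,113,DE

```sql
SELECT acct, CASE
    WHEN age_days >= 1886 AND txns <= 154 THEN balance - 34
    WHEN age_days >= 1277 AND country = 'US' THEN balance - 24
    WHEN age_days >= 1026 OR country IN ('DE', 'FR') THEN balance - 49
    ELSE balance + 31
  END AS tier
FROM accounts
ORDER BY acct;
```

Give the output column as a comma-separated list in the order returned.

acct=S24: ELSE → 201
acct=S47: age_days >= 1026 OR country IN ('DE', 'FR') → 31842
acct=S51: age_days >= 1026 OR country IN ('DE', 'FR') → 40183
acct=S57: age_days >= 1026 OR country IN ('DE', 'FR') → 13908
acct=S66: age_days >= 1026 OR country IN ('DE', 'FR') → 15677
acct=S69: age_days >= 1026 OR country IN ('DE', 'FR') → 22828
acct=S71: age_days >= 1026 OR country IN ('DE', 'FR') → 15289
acct=S79: age_days >= 1026 OR country IN ('DE', 'FR') → 9892
acct=S85: age_days >= 1026 OR country IN ('DE', 'FR') → 28834

201, 31842, 40183, 13908, 15677, 22828, 15289, 9892, 28834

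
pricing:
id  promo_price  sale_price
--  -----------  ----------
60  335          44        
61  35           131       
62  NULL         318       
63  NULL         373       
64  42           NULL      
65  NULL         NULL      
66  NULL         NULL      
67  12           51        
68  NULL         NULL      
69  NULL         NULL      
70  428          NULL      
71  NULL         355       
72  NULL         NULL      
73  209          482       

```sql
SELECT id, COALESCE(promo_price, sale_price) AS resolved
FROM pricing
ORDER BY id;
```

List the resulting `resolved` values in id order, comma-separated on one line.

335, 35, 318, 373, 42, NULL, NULL, 12, NULL, NULL, 428, 355, NULL, 209

id=60: promo_price=335 → 335
id=61: promo_price=35 → 35
id=62: promo_price=NULL, sale_price=318 → 318
id=63: promo_price=NULL, sale_price=373 → 373
id=64: promo_price=42 → 42
id=65: promo_price=NULL, sale_price=NULL (all NULL) → NULL
id=66: promo_price=NULL, sale_price=NULL (all NULL) → NULL
id=67: promo_price=12 → 12
id=68: promo_price=NULL, sale_price=NULL (all NULL) → NULL
id=69: promo_price=NULL, sale_price=NULL (all NULL) → NULL
id=70: promo_price=428 → 428
id=71: promo_price=NULL, sale_price=355 → 355
id=72: promo_price=NULL, sale_price=NULL (all NULL) → NULL
id=73: promo_price=209 → 209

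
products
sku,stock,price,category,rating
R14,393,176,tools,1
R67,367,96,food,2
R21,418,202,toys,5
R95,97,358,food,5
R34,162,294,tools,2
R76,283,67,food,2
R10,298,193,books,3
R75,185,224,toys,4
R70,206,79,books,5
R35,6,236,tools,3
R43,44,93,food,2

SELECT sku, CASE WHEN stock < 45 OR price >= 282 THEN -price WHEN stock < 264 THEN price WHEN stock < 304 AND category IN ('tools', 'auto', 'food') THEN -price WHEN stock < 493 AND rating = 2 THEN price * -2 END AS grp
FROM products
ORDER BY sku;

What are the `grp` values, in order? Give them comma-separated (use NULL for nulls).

NULL, NULL, NULL, -294, -236, -93, -192, 79, 224, -67, -358

sku=R10: (no match → NULL) → NULL
sku=R14: (no match → NULL) → NULL
sku=R21: (no match → NULL) → NULL
sku=R34: stock < 45 OR price >= 282 → -294
sku=R35: stock < 45 OR price >= 282 → -236
sku=R43: stock < 45 OR price >= 282 → -93
sku=R67: stock < 493 AND rating = 2 → -192
sku=R70: stock < 264 → 79
sku=R75: stock < 264 → 224
sku=R76: stock < 304 AND category IN ('tools', 'auto', 'food') → -67
sku=R95: stock < 45 OR price >= 282 → -358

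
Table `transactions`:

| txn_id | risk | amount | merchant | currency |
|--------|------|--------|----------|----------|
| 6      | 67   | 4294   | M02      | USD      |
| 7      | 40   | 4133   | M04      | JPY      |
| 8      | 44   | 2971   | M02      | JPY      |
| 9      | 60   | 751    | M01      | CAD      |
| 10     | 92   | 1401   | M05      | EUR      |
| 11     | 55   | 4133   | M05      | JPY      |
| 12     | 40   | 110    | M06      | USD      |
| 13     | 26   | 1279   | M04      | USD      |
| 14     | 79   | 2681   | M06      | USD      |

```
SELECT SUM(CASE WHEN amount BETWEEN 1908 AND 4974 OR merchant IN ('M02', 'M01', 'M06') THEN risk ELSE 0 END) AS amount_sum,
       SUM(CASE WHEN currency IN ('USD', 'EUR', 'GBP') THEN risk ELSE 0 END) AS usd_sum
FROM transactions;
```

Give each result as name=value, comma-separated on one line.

amount_sum=385, usd_sum=304

[amount_sum: amount BETWEEN 1908 AND 4974 OR merchant IN ('M02', 'M01', 'M06')]
txn_id=6: ✓ → 67
txn_id=7: ✓ → 40
txn_id=8: ✓ → 44
txn_id=9: ✓ → 60
txn_id=10: ✗
txn_id=11: ✓ → 55
txn_id=12: ✓ → 40
txn_id=13: ✗
txn_id=14: ✓ → 79
amount_sum = 67 + 40 + 44 + 60 + 55 + 40 + 79 = 385
—
[usd_sum: currency IN ('USD', 'EUR', 'GBP')]
txn_id=6: ✓ → 67
txn_id=7: ✗
txn_id=8: ✗
txn_id=9: ✗
txn_id=10: ✓ → 92
txn_id=11: ✗
txn_id=12: ✓ → 40
txn_id=13: ✓ → 26
txn_id=14: ✓ → 79
usd_sum = 67 + 92 + 40 + 26 + 79 = 304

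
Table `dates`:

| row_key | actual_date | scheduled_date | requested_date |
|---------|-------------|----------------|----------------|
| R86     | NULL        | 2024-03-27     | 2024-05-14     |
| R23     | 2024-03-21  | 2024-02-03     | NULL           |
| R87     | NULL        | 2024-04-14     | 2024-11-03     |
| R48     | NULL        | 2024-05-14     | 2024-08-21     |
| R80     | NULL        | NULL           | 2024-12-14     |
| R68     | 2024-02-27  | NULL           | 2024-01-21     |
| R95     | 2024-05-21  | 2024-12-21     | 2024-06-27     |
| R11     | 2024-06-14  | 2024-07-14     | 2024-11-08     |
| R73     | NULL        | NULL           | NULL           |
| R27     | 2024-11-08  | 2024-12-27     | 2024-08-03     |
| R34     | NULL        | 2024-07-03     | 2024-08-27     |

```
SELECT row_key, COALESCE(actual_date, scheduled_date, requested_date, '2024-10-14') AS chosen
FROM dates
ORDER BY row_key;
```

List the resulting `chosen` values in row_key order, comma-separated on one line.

row_key=R11: actual_date=2024-06-14 → 2024-06-14
row_key=R23: actual_date=2024-03-21 → 2024-03-21
row_key=R27: actual_date=2024-11-08 → 2024-11-08
row_key=R34: actual_date=NULL, scheduled_date=2024-07-03 → 2024-07-03
row_key=R48: actual_date=NULL, scheduled_date=2024-05-14 → 2024-05-14
row_key=R68: actual_date=2024-02-27 → 2024-02-27
row_key=R73: actual_date=NULL, scheduled_date=NULL, requested_date=NULL, → literal 2024-10-14 → 2024-10-14
row_key=R80: actual_date=NULL, scheduled_date=NULL, requested_date=2024-12-14 → 2024-12-14
row_key=R86: actual_date=NULL, scheduled_date=2024-03-27 → 2024-03-27
row_key=R87: actual_date=NULL, scheduled_date=2024-04-14 → 2024-04-14
row_key=R95: actual_date=2024-05-21 → 2024-05-21

2024-06-14, 2024-03-21, 2024-11-08, 2024-07-03, 2024-05-14, 2024-02-27, 2024-10-14, 2024-12-14, 2024-03-27, 2024-04-14, 2024-05-21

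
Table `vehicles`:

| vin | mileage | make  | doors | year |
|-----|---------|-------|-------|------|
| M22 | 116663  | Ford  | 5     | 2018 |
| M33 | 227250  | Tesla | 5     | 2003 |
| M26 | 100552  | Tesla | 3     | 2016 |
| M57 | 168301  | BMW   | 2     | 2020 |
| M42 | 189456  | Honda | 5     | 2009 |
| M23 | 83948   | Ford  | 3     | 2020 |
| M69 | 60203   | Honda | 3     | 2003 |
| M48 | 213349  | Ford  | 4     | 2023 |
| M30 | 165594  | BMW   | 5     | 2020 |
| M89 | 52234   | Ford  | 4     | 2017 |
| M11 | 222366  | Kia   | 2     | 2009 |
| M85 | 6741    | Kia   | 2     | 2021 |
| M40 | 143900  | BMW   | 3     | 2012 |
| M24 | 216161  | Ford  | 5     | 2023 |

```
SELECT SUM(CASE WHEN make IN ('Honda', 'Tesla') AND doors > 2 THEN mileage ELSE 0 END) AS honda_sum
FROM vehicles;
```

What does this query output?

577461

vin=M22: ✗
vin=M33: ✓ → 227250
vin=M26: ✓ → 100552
vin=M57: ✗
vin=M42: ✓ → 189456
vin=M23: ✗
vin=M69: ✓ → 60203
vin=M48: ✗
vin=M30: ✗
vin=M89: ✗
vin=M11: ✗
vin=M85: ✗
vin=M40: ✗
vin=M24: ✗
honda_sum = 227250 + 100552 + 189456 + 60203 = 577461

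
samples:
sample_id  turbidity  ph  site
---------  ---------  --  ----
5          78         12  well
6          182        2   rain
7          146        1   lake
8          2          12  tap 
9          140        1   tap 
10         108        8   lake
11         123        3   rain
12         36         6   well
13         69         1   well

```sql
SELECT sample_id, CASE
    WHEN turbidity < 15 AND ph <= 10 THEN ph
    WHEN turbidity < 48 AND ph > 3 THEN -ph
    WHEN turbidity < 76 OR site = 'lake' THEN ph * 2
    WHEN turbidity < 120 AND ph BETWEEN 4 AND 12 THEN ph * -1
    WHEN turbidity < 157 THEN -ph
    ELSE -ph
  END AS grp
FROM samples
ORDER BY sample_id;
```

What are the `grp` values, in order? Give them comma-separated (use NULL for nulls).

-12, -2, 2, -12, -1, 16, -3, -6, 2

sample_id=5: turbidity < 120 AND ph BETWEEN 4 AND 12 → -12
sample_id=6: ELSE → -2
sample_id=7: turbidity < 76 OR site = 'lake' → 2
sample_id=8: turbidity < 48 AND ph > 3 → -12
sample_id=9: turbidity < 157 → -1
sample_id=10: turbidity < 76 OR site = 'lake' → 16
sample_id=11: turbidity < 157 → -3
sample_id=12: turbidity < 48 AND ph > 3 → -6
sample_id=13: turbidity < 76 OR site = 'lake' → 2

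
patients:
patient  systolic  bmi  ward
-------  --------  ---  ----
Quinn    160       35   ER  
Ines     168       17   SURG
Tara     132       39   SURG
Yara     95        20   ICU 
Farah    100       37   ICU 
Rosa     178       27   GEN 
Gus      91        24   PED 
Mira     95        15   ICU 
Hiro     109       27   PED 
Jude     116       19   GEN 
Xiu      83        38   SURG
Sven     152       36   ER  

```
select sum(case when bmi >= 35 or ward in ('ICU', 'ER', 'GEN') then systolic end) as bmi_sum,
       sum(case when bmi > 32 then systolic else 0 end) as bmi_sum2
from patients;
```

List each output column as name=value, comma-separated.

bmi_sum=1111, bmi_sum2=627

[bmi_sum: bmi >= 35 or ward in ('ICU', 'ER', 'GEN')]
patient=Quinn: ✓ → 160
patient=Ines: ✗
patient=Tara: ✓ → 132
patient=Yara: ✓ → 95
patient=Farah: ✓ → 100
patient=Rosa: ✓ → 178
patient=Gus: ✗
patient=Mira: ✓ → 95
patient=Hiro: ✗
patient=Jude: ✓ → 116
patient=Xiu: ✓ → 83
patient=Sven: ✓ → 152
bmi_sum = 160 + 132 + 95 + 100 + 178 + 95 + 116 + 83 + 152 = 1111
—
[bmi_sum2: bmi > 32]
patient=Quinn: ✓ → 160
patient=Ines: ✗
patient=Tara: ✓ → 132
patient=Yara: ✗
patient=Farah: ✓ → 100
patient=Rosa: ✗
patient=Gus: ✗
patient=Mira: ✗
patient=Hiro: ✗
patient=Jude: ✗
patient=Xiu: ✓ → 83
patient=Sven: ✓ → 152
bmi_sum2 = 160 + 132 + 100 + 83 + 152 = 627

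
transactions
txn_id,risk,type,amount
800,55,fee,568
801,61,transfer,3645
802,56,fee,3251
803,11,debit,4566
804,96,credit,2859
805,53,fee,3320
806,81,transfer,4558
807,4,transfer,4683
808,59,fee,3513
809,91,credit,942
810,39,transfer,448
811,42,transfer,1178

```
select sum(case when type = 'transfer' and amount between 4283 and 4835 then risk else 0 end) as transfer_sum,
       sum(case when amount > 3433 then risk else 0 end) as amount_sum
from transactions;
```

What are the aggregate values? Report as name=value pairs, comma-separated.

[transfer_sum: type = 'transfer' and amount between 4283 and 4835]
txn_id=800: ✗
txn_id=801: ✗
txn_id=802: ✗
txn_id=803: ✗
txn_id=804: ✗
txn_id=805: ✗
txn_id=806: ✓ → 81
txn_id=807: ✓ → 4
txn_id=808: ✗
txn_id=809: ✗
txn_id=810: ✗
txn_id=811: ✗
transfer_sum = 81 + 4 = 85
—
[amount_sum: amount > 3433]
txn_id=800: ✗
txn_id=801: ✓ → 61
txn_id=802: ✗
txn_id=803: ✓ → 11
txn_id=804: ✗
txn_id=805: ✗
txn_id=806: ✓ → 81
txn_id=807: ✓ → 4
txn_id=808: ✓ → 59
txn_id=809: ✗
txn_id=810: ✗
txn_id=811: ✗
amount_sum = 61 + 11 + 81 + 4 + 59 = 216

transfer_sum=85, amount_sum=216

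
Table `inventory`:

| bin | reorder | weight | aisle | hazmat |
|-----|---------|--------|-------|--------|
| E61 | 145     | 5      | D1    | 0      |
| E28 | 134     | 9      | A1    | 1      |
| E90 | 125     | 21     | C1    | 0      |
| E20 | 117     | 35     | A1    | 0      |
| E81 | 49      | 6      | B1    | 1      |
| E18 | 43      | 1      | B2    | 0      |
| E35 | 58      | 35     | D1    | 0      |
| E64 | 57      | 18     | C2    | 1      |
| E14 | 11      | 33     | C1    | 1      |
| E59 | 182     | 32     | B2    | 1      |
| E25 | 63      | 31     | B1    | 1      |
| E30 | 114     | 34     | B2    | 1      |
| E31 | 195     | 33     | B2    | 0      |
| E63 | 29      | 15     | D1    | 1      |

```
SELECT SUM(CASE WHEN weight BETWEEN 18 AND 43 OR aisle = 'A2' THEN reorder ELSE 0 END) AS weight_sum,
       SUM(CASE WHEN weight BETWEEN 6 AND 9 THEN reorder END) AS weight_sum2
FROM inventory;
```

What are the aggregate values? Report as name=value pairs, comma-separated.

weight_sum=922, weight_sum2=183

[weight_sum: weight BETWEEN 18 AND 43 OR aisle = 'A2']
bin=E61: ✗
bin=E28: ✗
bin=E90: ✓ → 125
bin=E20: ✓ → 117
bin=E81: ✗
bin=E18: ✗
bin=E35: ✓ → 58
bin=E64: ✓ → 57
bin=E14: ✓ → 11
bin=E59: ✓ → 182
bin=E25: ✓ → 63
bin=E30: ✓ → 114
bin=E31: ✓ → 195
bin=E63: ✗
weight_sum = 125 + 117 + 58 + 57 + 11 + 182 + 63 + 114 + 195 = 922
—
[weight_sum2: weight BETWEEN 6 AND 9]
bin=E61: ✗
bin=E28: ✓ → 134
bin=E90: ✗
bin=E20: ✗
bin=E81: ✓ → 49
bin=E18: ✗
bin=E35: ✗
bin=E64: ✗
bin=E14: ✗
bin=E59: ✗
bin=E25: ✗
bin=E30: ✗
bin=E31: ✗
bin=E63: ✗
weight_sum2 = 134 + 49 = 183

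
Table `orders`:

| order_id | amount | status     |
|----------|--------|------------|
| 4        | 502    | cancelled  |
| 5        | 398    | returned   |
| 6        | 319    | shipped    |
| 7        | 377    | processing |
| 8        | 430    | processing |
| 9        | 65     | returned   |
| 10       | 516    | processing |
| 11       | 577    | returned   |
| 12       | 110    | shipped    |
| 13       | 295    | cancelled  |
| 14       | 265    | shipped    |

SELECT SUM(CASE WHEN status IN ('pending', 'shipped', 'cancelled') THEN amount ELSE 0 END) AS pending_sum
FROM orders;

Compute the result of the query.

order_id=4: ✓ → 502
order_id=5: ✗
order_id=6: ✓ → 319
order_id=7: ✗
order_id=8: ✗
order_id=9: ✗
order_id=10: ✗
order_id=11: ✗
order_id=12: ✓ → 110
order_id=13: ✓ → 295
order_id=14: ✓ → 265
pending_sum = 502 + 319 + 110 + 295 + 265 = 1491

1491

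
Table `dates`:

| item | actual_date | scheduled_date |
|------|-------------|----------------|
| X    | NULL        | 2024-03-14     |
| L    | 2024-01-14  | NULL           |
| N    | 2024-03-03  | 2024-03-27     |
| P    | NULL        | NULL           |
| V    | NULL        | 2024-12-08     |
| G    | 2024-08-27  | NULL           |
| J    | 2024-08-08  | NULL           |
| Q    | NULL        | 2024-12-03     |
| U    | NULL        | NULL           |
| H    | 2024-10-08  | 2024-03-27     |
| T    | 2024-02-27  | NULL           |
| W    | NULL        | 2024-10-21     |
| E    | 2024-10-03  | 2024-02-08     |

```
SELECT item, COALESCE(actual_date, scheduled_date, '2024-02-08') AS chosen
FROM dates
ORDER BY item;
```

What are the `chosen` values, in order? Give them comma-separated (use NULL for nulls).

item=E: actual_date=2024-10-03 → 2024-10-03
item=G: actual_date=2024-08-27 → 2024-08-27
item=H: actual_date=2024-10-08 → 2024-10-08
item=J: actual_date=2024-08-08 → 2024-08-08
item=L: actual_date=2024-01-14 → 2024-01-14
item=N: actual_date=2024-03-03 → 2024-03-03
item=P: actual_date=NULL, scheduled_date=NULL, → literal 2024-02-08 → 2024-02-08
item=Q: actual_date=NULL, scheduled_date=2024-12-03 → 2024-12-03
item=T: actual_date=2024-02-27 → 2024-02-27
item=U: actual_date=NULL, scheduled_date=NULL, → literal 2024-02-08 → 2024-02-08
item=V: actual_date=NULL, scheduled_date=2024-12-08 → 2024-12-08
item=W: actual_date=NULL, scheduled_date=2024-10-21 → 2024-10-21
item=X: actual_date=NULL, scheduled_date=2024-03-14 → 2024-03-14

2024-10-03, 2024-08-27, 2024-10-08, 2024-08-08, 2024-01-14, 2024-03-03, 2024-02-08, 2024-12-03, 2024-02-27, 2024-02-08, 2024-12-08, 2024-10-21, 2024-03-14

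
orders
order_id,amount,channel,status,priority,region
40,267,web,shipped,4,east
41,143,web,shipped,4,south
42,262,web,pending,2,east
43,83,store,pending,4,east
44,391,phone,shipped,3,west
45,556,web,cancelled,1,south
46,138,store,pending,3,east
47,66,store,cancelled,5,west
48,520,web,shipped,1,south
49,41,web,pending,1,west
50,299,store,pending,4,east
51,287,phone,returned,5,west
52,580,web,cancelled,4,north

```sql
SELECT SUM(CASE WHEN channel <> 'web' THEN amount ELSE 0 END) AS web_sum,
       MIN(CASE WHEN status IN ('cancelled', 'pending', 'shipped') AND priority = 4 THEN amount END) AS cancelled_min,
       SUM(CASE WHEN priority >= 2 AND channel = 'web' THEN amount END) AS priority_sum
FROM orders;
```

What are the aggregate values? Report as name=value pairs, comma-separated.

[web_sum: channel <> 'web']
order_id=40: ✗
order_id=41: ✗
order_id=42: ✗
order_id=43: ✓ → 83
order_id=44: ✓ → 391
order_id=45: ✗
order_id=46: ✓ → 138
order_id=47: ✓ → 66
order_id=48: ✗
order_id=49: ✗
order_id=50: ✓ → 299
order_id=51: ✓ → 287
order_id=52: ✗
web_sum = 83 + 391 + 138 + 66 + 299 + 287 = 1264
—
[cancelled_min: status IN ('cancelled', 'pending', 'shipped') AND priority = 4]
order_id=40: ✓ → 267
order_id=41: ✓ → 143
order_id=42: ✗
order_id=43: ✓ → 83
order_id=44: ✗
order_id=45: ✗
order_id=46: ✗
order_id=47: ✗
order_id=48: ✗
order_id=49: ✗
order_id=50: ✓ → 299
order_id=51: ✗
order_id=52: ✓ → 580
cancelled_min = MIN(267, 143, 83, 299, 580) = 83
—
[priority_sum: priority >= 2 AND channel = 'web']
order_id=40: ✓ → 267
order_id=41: ✓ → 143
order_id=42: ✓ → 262
order_id=43: ✗
order_id=44: ✗
order_id=45: ✗
order_id=46: ✗
order_id=47: ✗
order_id=48: ✗
order_id=49: ✗
order_id=50: ✗
order_id=51: ✗
order_id=52: ✓ → 580
priority_sum = 267 + 143 + 262 + 580 = 1252

web_sum=1264, cancelled_min=83, priority_sum=1252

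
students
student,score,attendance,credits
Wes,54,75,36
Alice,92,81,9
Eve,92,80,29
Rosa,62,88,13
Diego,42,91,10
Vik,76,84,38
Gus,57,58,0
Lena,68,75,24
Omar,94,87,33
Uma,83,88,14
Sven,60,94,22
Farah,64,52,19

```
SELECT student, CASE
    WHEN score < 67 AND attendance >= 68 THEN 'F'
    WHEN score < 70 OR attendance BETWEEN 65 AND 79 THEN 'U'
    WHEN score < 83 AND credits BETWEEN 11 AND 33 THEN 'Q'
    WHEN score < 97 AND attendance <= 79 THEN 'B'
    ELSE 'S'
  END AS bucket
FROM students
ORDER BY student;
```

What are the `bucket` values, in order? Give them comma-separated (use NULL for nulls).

student=Alice: ELSE → S
student=Diego: score < 67 AND attendance >= 68 → F
student=Eve: ELSE → S
student=Farah: score < 70 OR attendance BETWEEN 65 AND 79 → U
student=Gus: score < 70 OR attendance BETWEEN 65 AND 79 → U
student=Lena: score < 70 OR attendance BETWEEN 65 AND 79 → U
student=Omar: ELSE → S
student=Rosa: score < 67 AND attendance >= 68 → F
student=Sven: score < 67 AND attendance >= 68 → F
student=Uma: ELSE → S
student=Vik: ELSE → S
student=Wes: score < 67 AND attendance >= 68 → F

S, F, S, U, U, U, S, F, F, S, S, F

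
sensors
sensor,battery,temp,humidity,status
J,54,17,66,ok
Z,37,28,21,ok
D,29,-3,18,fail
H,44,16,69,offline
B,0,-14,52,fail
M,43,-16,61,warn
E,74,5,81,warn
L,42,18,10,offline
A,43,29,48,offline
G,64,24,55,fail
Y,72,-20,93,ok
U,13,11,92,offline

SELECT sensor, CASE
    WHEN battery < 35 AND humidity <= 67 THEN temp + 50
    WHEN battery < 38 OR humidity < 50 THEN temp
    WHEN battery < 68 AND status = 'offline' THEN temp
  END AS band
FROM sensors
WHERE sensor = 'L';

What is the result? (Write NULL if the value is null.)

sensor = L: battery=42, temp=18, humidity=10, status=offline.
battery < 35 AND humidity <= 67 → false
battery < 38 OR humidity < 50 → true → 18

18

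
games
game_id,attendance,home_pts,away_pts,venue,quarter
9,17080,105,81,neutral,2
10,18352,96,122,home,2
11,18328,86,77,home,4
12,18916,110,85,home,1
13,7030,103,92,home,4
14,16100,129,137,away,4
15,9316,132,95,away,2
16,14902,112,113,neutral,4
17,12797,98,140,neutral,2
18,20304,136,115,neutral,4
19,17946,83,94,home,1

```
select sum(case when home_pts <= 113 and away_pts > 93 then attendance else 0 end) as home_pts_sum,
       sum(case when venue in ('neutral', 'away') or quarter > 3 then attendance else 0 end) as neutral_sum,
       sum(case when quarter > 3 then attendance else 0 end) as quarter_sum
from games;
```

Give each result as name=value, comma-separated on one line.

home_pts_sum=63997, neutral_sum=115857, quarter_sum=76664

[home_pts_sum: home_pts <= 113 and away_pts > 93]
game_id=9: ✗
game_id=10: ✓ → 18352
game_id=11: ✗
game_id=12: ✗
game_id=13: ✗
game_id=14: ✗
game_id=15: ✗
game_id=16: ✓ → 14902
game_id=17: ✓ → 12797
game_id=18: ✗
game_id=19: ✓ → 17946
home_pts_sum = 18352 + 14902 + 12797 + 17946 = 63997
—
[neutral_sum: venue in ('neutral', 'away') or quarter > 3]
game_id=9: ✓ → 17080
game_id=10: ✗
game_id=11: ✓ → 18328
game_id=12: ✗
game_id=13: ✓ → 7030
game_id=14: ✓ → 16100
game_id=15: ✓ → 9316
game_id=16: ✓ → 14902
game_id=17: ✓ → 12797
game_id=18: ✓ → 20304
game_id=19: ✗
neutral_sum = 17080 + 18328 + 7030 + 16100 + 9316 + 14902 + 12797 + 20304 = 115857
—
[quarter_sum: quarter > 3]
game_id=9: ✗
game_id=10: ✗
game_id=11: ✓ → 18328
game_id=12: ✗
game_id=13: ✓ → 7030
game_id=14: ✓ → 16100
game_id=15: ✗
game_id=16: ✓ → 14902
game_id=17: ✗
game_id=18: ✓ → 20304
game_id=19: ✗
quarter_sum = 18328 + 7030 + 16100 + 14902 + 20304 = 76664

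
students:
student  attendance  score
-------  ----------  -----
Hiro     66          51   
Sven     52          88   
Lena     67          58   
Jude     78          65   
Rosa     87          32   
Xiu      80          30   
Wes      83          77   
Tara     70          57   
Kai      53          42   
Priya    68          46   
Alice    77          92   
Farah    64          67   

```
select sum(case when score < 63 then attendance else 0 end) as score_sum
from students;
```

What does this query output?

student=Hiro: ✓ → 66
student=Sven: ✗
student=Lena: ✓ → 67
student=Jude: ✗
student=Rosa: ✓ → 87
student=Xiu: ✓ → 80
student=Wes: ✗
student=Tara: ✓ → 70
student=Kai: ✓ → 53
student=Priya: ✓ → 68
student=Alice: ✗
student=Farah: ✗
score_sum = 66 + 67 + 87 + 80 + 70 + 53 + 68 = 491

491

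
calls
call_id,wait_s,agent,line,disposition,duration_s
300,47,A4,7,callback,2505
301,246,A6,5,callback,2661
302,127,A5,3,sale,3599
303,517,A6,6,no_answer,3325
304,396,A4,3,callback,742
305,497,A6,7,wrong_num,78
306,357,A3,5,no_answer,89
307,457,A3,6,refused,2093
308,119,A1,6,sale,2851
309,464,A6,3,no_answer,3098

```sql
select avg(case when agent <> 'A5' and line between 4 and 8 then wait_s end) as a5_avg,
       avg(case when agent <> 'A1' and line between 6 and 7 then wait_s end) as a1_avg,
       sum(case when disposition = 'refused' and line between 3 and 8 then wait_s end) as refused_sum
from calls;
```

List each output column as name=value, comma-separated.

a5_avg=320, a1_avg=379.5, refused_sum=457

[a5_avg: agent <> 'A5' and line between 4 and 8]
call_id=300: ✓ → 47
call_id=301: ✓ → 246
call_id=302: ✗
call_id=303: ✓ → 517
call_id=304: ✗
call_id=305: ✓ → 497
call_id=306: ✓ → 357
call_id=307: ✓ → 457
call_id=308: ✓ → 119
call_id=309: ✗
a5_avg = (47 + 246 + 517 + 497 + 357 + 457 + 119) / 7 = 320
—
[a1_avg: agent <> 'A1' and line between 6 and 7]
call_id=300: ✓ → 47
call_id=301: ✗
call_id=302: ✗
call_id=303: ✓ → 517
call_id=304: ✗
call_id=305: ✓ → 497
call_id=306: ✗
call_id=307: ✓ → 457
call_id=308: ✗
call_id=309: ✗
a1_avg = (47 + 517 + 497 + 457) / 4 = 379.5
—
[refused_sum: disposition = 'refused' and line between 3 and 8]
call_id=300: ✗
call_id=301: ✗
call_id=302: ✗
call_id=303: ✗
call_id=304: ✗
call_id=305: ✗
call_id=306: ✗
call_id=307: ✓ → 457
call_id=308: ✗
call_id=309: ✗
refused_sum = 457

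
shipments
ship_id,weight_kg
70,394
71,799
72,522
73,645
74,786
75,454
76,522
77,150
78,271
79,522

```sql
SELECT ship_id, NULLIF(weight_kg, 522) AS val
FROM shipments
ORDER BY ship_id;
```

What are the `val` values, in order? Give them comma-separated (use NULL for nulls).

ship_id=70: weight_kg=394 vs 522: differ → 394
ship_id=71: weight_kg=799 vs 522: differ → 799
ship_id=72: weight_kg=522 vs 522: equal → NULL
ship_id=73: weight_kg=645 vs 522: differ → 645
ship_id=74: weight_kg=786 vs 522: differ → 786
ship_id=75: weight_kg=454 vs 522: differ → 454
ship_id=76: weight_kg=522 vs 522: equal → NULL
ship_id=77: weight_kg=150 vs 522: differ → 150
ship_id=78: weight_kg=271 vs 522: differ → 271
ship_id=79: weight_kg=522 vs 522: equal → NULL

394, 799, NULL, 645, 786, 454, NULL, 150, 271, NULL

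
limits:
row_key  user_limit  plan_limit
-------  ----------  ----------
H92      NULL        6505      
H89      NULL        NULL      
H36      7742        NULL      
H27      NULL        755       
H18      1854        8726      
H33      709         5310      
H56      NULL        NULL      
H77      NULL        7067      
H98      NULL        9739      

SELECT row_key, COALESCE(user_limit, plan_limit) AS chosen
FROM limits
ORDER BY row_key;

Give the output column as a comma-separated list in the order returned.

row_key=H18: user_limit=1854 → 1854
row_key=H27: user_limit=NULL, plan_limit=755 → 755
row_key=H33: user_limit=709 → 709
row_key=H36: user_limit=7742 → 7742
row_key=H56: user_limit=NULL, plan_limit=NULL (all NULL) → NULL
row_key=H77: user_limit=NULL, plan_limit=7067 → 7067
row_key=H89: user_limit=NULL, plan_limit=NULL (all NULL) → NULL
row_key=H92: user_limit=NULL, plan_limit=6505 → 6505
row_key=H98: user_limit=NULL, plan_limit=9739 → 9739

1854, 755, 709, 7742, NULL, 7067, NULL, 6505, 9739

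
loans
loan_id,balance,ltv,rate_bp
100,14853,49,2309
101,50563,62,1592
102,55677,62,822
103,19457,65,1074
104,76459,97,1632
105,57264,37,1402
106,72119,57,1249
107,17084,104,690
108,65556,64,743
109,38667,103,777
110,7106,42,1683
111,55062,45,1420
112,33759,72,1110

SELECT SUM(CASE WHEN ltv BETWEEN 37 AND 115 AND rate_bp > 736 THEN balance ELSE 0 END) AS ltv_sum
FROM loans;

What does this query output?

loan_id=100: ✓ → 14853
loan_id=101: ✓ → 50563
loan_id=102: ✓ → 55677
loan_id=103: ✓ → 19457
loan_id=104: ✓ → 76459
loan_id=105: ✓ → 57264
loan_id=106: ✓ → 72119
loan_id=107: ✗
loan_id=108: ✓ → 65556
loan_id=109: ✓ → 38667
loan_id=110: ✓ → 7106
loan_id=111: ✓ → 55062
loan_id=112: ✓ → 33759
ltv_sum = 14853 + 50563 + 55677 + 19457 + 76459 + 57264 + 72119 + 65556 + 38667 + 7106 + 55062 + 33759 = 546542

546542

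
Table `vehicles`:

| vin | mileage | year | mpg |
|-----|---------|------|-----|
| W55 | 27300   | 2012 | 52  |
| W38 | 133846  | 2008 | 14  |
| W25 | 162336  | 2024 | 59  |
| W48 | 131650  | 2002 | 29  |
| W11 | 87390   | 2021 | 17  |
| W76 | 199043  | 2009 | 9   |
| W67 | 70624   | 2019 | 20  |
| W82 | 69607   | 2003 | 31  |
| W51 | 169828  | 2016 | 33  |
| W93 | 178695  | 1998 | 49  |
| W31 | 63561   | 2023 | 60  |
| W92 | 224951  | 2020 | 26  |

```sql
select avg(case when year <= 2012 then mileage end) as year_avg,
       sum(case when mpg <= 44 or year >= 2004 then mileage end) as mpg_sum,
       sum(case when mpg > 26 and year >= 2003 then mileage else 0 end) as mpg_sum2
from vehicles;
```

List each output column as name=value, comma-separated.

year_avg=123356.8333333333, mpg_sum=1340136, mpg_sum2=492632

[year_avg: year <= 2012]
vin=W55: ✓ → 27300
vin=W38: ✓ → 133846
vin=W25: ✗
vin=W48: ✓ → 131650
vin=W11: ✗
vin=W76: ✓ → 199043
vin=W67: ✗
vin=W82: ✓ → 69607
vin=W51: ✗
vin=W93: ✓ → 178695
vin=W31: ✗
vin=W92: ✗
year_avg = (27300 + 133846 + 131650 + 199043 + 69607 + 178695) / 6 = 123356.8333333333
—
[mpg_sum: mpg <= 44 or year >= 2004]
vin=W55: ✓ → 27300
vin=W38: ✓ → 133846
vin=W25: ✓ → 162336
vin=W48: ✓ → 131650
vin=W11: ✓ → 87390
vin=W76: ✓ → 199043
vin=W67: ✓ → 70624
vin=W82: ✓ → 69607
vin=W51: ✓ → 169828
vin=W93: ✗
vin=W31: ✓ → 63561
vin=W92: ✓ → 224951
mpg_sum = 27300 + 133846 + 162336 + 131650 + 87390 + 199043 + 70624 + 69607 + 169828 + 63561 + 224951 = 1340136
—
[mpg_sum2: mpg > 26 and year >= 2003]
vin=W55: ✓ → 27300
vin=W38: ✗
vin=W25: ✓ → 162336
vin=W48: ✗
vin=W11: ✗
vin=W76: ✗
vin=W67: ✗
vin=W82: ✓ → 69607
vin=W51: ✓ → 169828
vin=W93: ✗
vin=W31: ✓ → 63561
vin=W92: ✗
mpg_sum2 = 27300 + 162336 + 69607 + 169828 + 63561 = 492632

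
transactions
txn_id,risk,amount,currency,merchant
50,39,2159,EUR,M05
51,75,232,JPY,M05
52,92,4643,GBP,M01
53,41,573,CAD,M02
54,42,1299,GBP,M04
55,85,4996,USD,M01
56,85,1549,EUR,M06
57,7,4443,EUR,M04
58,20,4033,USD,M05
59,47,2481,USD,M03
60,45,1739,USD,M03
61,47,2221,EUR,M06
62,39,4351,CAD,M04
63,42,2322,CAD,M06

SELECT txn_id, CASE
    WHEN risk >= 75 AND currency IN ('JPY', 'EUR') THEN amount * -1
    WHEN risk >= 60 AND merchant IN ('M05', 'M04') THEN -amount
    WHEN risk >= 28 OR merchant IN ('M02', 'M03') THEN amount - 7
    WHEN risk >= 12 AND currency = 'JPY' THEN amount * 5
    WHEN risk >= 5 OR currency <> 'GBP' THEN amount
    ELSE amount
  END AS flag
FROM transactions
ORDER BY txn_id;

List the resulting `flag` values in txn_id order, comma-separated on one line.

2152, -232, 4636, 566, 1292, 4989, -1549, 4443, 4033, 2474, 1732, 2214, 4344, 2315

txn_id=50: risk >= 28 OR merchant IN ('M02', 'M03') → 2152
txn_id=51: risk >= 75 AND currency IN ('JPY', 'EUR') → -232
txn_id=52: risk >= 28 OR merchant IN ('M02', 'M03') → 4636
txn_id=53: risk >= 28 OR merchant IN ('M02', 'M03') → 566
txn_id=54: risk >= 28 OR merchant IN ('M02', 'M03') → 1292
txn_id=55: risk >= 28 OR merchant IN ('M02', 'M03') → 4989
txn_id=56: risk >= 75 AND currency IN ('JPY', 'EUR') → -1549
txn_id=57: risk >= 5 OR currency <> 'GBP' → 4443
txn_id=58: risk >= 5 OR currency <> 'GBP' → 4033
txn_id=59: risk >= 28 OR merchant IN ('M02', 'M03') → 2474
txn_id=60: risk >= 28 OR merchant IN ('M02', 'M03') → 1732
txn_id=61: risk >= 28 OR merchant IN ('M02', 'M03') → 2214
txn_id=62: risk >= 28 OR merchant IN ('M02', 'M03') → 4344
txn_id=63: risk >= 28 OR merchant IN ('M02', 'M03') → 2315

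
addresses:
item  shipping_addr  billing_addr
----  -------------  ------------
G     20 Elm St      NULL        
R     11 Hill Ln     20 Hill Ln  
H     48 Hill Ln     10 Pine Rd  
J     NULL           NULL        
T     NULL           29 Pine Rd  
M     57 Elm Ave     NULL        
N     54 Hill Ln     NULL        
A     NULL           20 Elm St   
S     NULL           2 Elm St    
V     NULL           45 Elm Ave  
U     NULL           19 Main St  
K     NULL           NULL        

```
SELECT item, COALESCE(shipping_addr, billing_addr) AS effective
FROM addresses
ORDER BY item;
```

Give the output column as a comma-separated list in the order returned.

item=A: shipping_addr=NULL, billing_addr=20 Elm St → 20 Elm St
item=G: shipping_addr=20 Elm St → 20 Elm St
item=H: shipping_addr=48 Hill Ln → 48 Hill Ln
item=J: shipping_addr=NULL, billing_addr=NULL (all NULL) → NULL
item=K: shipping_addr=NULL, billing_addr=NULL (all NULL) → NULL
item=M: shipping_addr=57 Elm Ave → 57 Elm Ave
item=N: shipping_addr=54 Hill Ln → 54 Hill Ln
item=R: shipping_addr=11 Hill Ln → 11 Hill Ln
item=S: shipping_addr=NULL, billing_addr=2 Elm St → 2 Elm St
item=T: shipping_addr=NULL, billing_addr=29 Pine Rd → 29 Pine Rd
item=U: shipping_addr=NULL, billing_addr=19 Main St → 19 Main St
item=V: shipping_addr=NULL, billing_addr=45 Elm Ave → 45 Elm Ave

20 Elm St, 20 Elm St, 48 Hill Ln, NULL, NULL, 57 Elm Ave, 54 Hill Ln, 11 Hill Ln, 2 Elm St, 29 Pine Rd, 19 Main St, 45 Elm Ave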